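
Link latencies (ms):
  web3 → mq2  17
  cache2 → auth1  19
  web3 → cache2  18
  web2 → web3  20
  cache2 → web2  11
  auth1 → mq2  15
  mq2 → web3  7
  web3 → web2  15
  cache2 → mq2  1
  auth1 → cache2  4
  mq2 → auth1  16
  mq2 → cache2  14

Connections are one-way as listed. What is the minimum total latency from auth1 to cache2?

4

Paths from auth1 to cache2:
auth1 -> mq2 -> cache2: 15 + 14 = 29
auth1 -> mq2 -> web3 -> cache2: 15 + 7 + 18 = 40
auth1 -> cache2: 4
Shortest: 4 ms.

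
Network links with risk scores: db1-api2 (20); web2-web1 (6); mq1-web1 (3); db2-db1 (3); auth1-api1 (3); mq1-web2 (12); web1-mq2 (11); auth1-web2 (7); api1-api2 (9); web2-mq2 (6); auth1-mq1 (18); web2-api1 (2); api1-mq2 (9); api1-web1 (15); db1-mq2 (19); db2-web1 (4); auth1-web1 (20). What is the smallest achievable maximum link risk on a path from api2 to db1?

Comparing a few candidate routes:
api2 -> api1 -> auth1 -> web2 -> mq2 -> web1 -> db2 -> db1: max(9, 3, 7, 6, 11, 4, 3) = 11
api2 -> api1 -> web2 -> mq2 -> web1 -> db2 -> db1: max(9, 2, 6, 11, 4, 3) = 11
api2 -> api1 -> mq2 -> web1 -> db2 -> db1: max(9, 9, 11, 4, 3) = 11
api2 -> api1 -> mq2 -> web2 -> web1 -> db2 -> db1: max(9, 9, 6, 6, 4, 3) = 9
api2 -> api1 -> web2 -> web1 -> db2 -> db1: max(9, 2, 6, 4, 3) = 9
api2 -> api1 -> auth1 -> web2 -> web1 -> db2 -> db1: max(9, 3, 7, 6, 4, 3) = 9
Smallest bottleneck: 9.

9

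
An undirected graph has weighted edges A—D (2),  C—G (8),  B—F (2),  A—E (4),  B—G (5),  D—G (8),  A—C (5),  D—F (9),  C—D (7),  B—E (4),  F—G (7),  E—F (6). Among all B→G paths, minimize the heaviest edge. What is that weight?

5

A few of the B→G routes:
B -> E -> A -> D -> C -> G: max(4, 4, 2, 7, 8) = 8
B -> E -> F -> G: max(4, 6, 7) = 7
B -> F -> G: max(2, 7) = 7
B -> E -> A -> C -> G: max(4, 4, 5, 8) = 8
B -> G: max(5) = 5
B -> E -> A -> C -> D -> G: max(4, 4, 5, 7, 8) = 8
Smallest bottleneck: 5.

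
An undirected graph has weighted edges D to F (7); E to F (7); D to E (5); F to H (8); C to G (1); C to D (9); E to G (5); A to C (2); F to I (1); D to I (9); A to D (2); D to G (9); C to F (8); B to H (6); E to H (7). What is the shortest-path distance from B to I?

Comparing a few candidate routes:
B → H → E → F → I: 6 + 7 + 7 + 1 = 21
B → H → E → D → F → I: 6 + 7 + 5 + 7 + 1 = 26
B → H → F → I: 6 + 8 + 1 = 15
Best route has total 15.

15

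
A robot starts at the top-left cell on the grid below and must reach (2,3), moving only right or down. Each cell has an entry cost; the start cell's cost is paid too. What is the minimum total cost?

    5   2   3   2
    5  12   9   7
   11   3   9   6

Path [0,0] -> [0,1] -> [0,2] -> [0,3] -> [1,3] -> [2,3]: 5 + 2 + 3 + 2 + 7 + 6 = 25.

25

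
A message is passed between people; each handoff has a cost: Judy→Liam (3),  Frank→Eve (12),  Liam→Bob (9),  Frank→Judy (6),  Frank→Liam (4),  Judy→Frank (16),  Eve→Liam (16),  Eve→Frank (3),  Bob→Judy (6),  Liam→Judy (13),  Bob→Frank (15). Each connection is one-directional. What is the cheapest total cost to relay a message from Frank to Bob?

Routes from Frank to Bob:
Frank - Eve - Liam - Bob: 12 + 16 + 9 = 37
Frank - Judy - Liam - Bob: 6 + 3 + 9 = 18
Frank - Liam - Bob: 4 + 9 = 13
Best route has total 13.

13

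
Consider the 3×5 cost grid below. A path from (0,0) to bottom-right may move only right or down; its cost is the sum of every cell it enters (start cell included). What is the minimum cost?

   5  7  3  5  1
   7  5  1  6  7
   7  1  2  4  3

One optimal route is r0c0 -> r0c1 -> r0c2 -> r1c2 -> r2c2 -> r2c3 -> r2c4.
Its cost is 5 + 7 + 3 + 1 + 2 + 4 + 3 = 25.
For comparison, the top-then-right route costs 31.

25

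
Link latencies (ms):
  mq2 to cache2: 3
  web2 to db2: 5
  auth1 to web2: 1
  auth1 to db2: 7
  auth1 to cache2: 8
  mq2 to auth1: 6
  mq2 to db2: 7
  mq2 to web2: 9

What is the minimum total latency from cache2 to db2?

10

A few of the cache2→db2 routes:
cache2 -> auth1 -> web2 -> db2: 8 + 1 + 5 = 14
cache2 -> auth1 -> db2: 8 + 7 = 15
cache2 -> mq2 -> db2: 3 + 7 = 10
cache2 -> mq2 -> auth1 -> web2 -> db2: 3 + 6 + 1 + 5 = 15
Shortest: 10 ms.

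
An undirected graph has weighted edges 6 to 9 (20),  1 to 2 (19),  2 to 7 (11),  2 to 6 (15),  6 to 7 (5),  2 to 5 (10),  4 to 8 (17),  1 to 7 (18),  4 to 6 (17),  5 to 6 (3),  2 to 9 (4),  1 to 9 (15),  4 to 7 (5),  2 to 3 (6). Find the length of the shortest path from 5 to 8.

Checking several routes:
5 → 6 → 4 → 8: 3 + 17 + 17 = 37
5 → 2 → 7 → 4 → 8: 10 + 11 + 5 + 17 = 43
5 → 6 → 7 → 4 → 8: 3 + 5 + 5 + 17 = 30
The minimum is 30.

30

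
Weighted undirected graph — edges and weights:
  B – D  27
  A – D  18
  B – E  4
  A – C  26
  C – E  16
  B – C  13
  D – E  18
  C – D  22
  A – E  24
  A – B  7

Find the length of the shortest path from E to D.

18

A few of the E→D routes:
E→D: 18
E→C→D: 16 + 22 = 38
E→B→A→D: 4 + 7 + 18 = 29
E→B→D: 4 + 27 = 31
Shortest: 18.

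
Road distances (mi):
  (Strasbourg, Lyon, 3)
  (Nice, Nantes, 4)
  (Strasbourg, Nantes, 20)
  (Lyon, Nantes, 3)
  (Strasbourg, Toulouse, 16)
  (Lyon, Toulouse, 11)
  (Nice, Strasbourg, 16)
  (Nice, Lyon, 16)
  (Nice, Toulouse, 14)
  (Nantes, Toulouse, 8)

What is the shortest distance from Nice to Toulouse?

12

A few of the Nice→Toulouse routes:
Nice → Lyon → Toulouse: 16 + 11 = 27
Nice → Nantes → Lyon → Toulouse: 4 + 3 + 11 = 18
Nice → Toulouse: 14
Nice → Nantes → Toulouse: 4 + 8 = 12
Nice → Nantes → Lyon → Strasbourg → Toulouse: 4 + 3 + 3 + 16 = 26
The minimum is 12 mi.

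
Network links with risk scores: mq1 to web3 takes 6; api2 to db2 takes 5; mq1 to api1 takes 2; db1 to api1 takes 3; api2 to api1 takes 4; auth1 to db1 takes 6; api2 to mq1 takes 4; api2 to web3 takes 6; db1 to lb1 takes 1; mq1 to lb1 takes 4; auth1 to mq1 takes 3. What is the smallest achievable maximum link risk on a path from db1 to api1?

A few of the db1→api1 routes:
db1 -> lb1 -> mq1 -> api1: max(1, 4, 2) = 4
db1 -> api1: max(3) = 3
db1 -> auth1 -> mq1 -> api1: max(6, 3, 2) = 6
db1 -> lb1 -> mq1 -> api2 -> api1: max(1, 4, 4, 4) = 4
db1 -> lb1 -> mq1 -> web3 -> api2 -> api1: max(1, 4, 6, 6, 4) = 6
Smallest bottleneck: 3.

3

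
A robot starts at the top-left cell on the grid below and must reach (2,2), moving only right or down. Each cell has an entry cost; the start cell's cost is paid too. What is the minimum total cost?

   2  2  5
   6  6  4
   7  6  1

14

Take [0,0]→[0,1]→[0,2]→[1,2]→[2,2] for a total of 2 + 2 + 5 + 4 + 1 = 14.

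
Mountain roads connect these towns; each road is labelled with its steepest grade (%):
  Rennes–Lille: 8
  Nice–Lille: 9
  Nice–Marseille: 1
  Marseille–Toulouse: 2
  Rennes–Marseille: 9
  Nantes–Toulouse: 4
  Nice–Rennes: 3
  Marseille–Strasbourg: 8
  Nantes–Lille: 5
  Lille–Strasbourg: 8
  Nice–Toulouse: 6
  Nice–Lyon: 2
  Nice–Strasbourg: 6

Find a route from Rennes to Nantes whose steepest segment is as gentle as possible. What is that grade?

4

A few of the Rennes→Nantes routes:
Rennes → Lille → Strasbourg → Marseille → Toulouse → Nantes: max(8, 8, 8, 2, 4) = 8
Rennes → Lille → Strasbourg → Marseille → Nice → Toulouse → Nantes: max(8, 8, 8, 1, 6, 4) = 8
Rennes → Nice → Toulouse → Nantes: max(3, 6, 4) = 6
Rennes → Nice → Marseille → Toulouse → Nantes: max(3, 1, 2, 4) = 4
Smallest bottleneck: 4%.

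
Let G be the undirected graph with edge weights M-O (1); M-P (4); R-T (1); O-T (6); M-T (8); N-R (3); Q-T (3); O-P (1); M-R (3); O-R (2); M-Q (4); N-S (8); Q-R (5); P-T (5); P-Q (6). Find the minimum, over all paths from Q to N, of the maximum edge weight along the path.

A few of the Q→N routes:
Q → T → R → N: max(3, 1, 3) = 3
Q → M → R → N: max(4, 3, 3) = 4
Q → M → P → O → R → N: max(4, 4, 1, 2, 3) = 4
Best route has worst link 3.

3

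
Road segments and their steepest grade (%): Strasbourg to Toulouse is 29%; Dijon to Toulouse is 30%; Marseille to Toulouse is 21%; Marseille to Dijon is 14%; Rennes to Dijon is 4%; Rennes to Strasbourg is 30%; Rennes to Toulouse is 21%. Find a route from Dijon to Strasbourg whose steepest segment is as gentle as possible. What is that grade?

29

Some routes from Dijon to Strasbourg:
Dijon - Rennes - Toulouse - Strasbourg: max(4, 21, 29) = 29
Dijon - Rennes - Strasbourg: max(4, 30) = 30
Dijon - Marseille - Toulouse - Strasbourg: max(14, 21, 29) = 29
Dijon - Toulouse - Strasbourg: max(30, 29) = 30
Smallest bottleneck: 29%.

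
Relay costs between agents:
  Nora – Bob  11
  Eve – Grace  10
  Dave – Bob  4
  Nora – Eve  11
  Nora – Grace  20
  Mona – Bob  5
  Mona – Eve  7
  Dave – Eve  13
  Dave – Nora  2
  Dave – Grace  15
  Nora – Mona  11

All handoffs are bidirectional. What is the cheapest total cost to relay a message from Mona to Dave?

A few of the Mona→Dave routes:
Mona-Bob-Nora-Dave: 5 + 11 + 2 = 18
Mona-Bob-Dave: 5 + 4 = 9
Mona-Nora-Dave: 11 + 2 = 13
Mona-Eve-Nora-Dave: 7 + 11 + 2 = 20
Mona-Eve-Dave: 7 + 13 = 20
Best route has total 9.

9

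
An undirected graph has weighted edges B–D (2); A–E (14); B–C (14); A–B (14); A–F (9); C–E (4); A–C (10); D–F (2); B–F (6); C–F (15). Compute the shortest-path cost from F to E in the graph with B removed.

Candidate routes:
F→C→A→E: 15 + 10 + 14 = 39
F→A→C→E: 9 + 10 + 4 = 23
F→C→E: 15 + 4 = 19
F→A→E: 9 + 14 = 23
Shortest: 19.

19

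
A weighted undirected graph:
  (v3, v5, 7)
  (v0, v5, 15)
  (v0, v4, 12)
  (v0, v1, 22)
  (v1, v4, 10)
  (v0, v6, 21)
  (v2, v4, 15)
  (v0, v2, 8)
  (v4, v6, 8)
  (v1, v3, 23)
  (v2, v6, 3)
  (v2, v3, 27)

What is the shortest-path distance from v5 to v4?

Some routes from v5 to v4:
v5→v0→v4: 15 + 12 = 27
v5→v0→v6→v4: 15 + 21 + 8 = 44
v5→v3→v1→v4: 7 + 23 + 10 = 40
v5→v0→v2→v6→v4: 15 + 8 + 3 + 8 = 34
v5→v0→v2→v4: 15 + 8 + 15 = 38
v5→v3→v2→v6→v4: 7 + 27 + 3 + 8 = 45
Shortest: 27.

27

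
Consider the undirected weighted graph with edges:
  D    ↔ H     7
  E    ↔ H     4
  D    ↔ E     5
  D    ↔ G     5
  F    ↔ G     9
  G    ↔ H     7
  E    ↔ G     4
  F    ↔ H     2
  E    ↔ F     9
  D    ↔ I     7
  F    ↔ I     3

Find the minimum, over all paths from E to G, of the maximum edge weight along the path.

Some routes from E to G:
E→G: max(4) = 4
E→H→F→I→D→G: max(4, 2, 3, 7, 5) = 7
E→D→I→F→H→G: max(5, 7, 3, 2, 7) = 7
E→D→H→G: max(5, 7, 7) = 7
E→D→G: max(5, 5) = 5
The minimum achievable maximum is 4.

4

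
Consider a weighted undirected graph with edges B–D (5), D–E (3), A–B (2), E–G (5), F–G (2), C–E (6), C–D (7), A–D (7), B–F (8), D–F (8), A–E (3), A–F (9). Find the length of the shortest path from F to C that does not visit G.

15

A few of the F→C routes:
F→D→E→C: 8 + 3 + 6 = 17
F→A→E→D→C: 9 + 3 + 3 + 7 = 22
F→B→A→E→C: 8 + 2 + 3 + 6 = 19
F→A→E→C: 9 + 3 + 6 = 18
F→B→D→C: 8 + 5 + 7 = 20
F→D→C: 8 + 7 = 15
Best route has total 15.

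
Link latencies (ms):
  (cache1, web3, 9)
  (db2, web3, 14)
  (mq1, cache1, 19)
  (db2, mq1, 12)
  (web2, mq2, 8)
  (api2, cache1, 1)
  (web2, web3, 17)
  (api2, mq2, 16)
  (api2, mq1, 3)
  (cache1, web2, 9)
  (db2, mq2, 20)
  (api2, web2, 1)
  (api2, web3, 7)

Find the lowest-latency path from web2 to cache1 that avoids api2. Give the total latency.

Comparing a few candidate routes:
web2 -> web3 -> cache1: 17 + 9 = 26
web2 -> mq2 -> db2 -> web3 -> cache1: 8 + 20 + 14 + 9 = 51
web2 -> cache1: 9
Best route has total 9 ms.

9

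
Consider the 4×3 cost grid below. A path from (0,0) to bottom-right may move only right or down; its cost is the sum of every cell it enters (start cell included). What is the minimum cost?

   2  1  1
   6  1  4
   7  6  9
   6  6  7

Path (0,0) (0,1) (1,1) (2,1) (3,1) (3,2): 2 + 1 + 1 + 6 + 6 + 7 = 23.

23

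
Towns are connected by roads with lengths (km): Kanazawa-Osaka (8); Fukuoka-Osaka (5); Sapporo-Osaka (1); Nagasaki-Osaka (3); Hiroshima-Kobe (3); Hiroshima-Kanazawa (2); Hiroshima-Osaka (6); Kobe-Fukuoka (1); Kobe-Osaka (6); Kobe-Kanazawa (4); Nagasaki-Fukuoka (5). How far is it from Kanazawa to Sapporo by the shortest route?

Checking several routes:
Kanazawa-Kobe-Osaka-Sapporo: 4 + 6 + 1 = 11
Kanazawa-Kobe-Fukuoka-Osaka-Sapporo: 4 + 1 + 5 + 1 = 11
Kanazawa-Hiroshima-Osaka-Sapporo: 2 + 6 + 1 = 9
Kanazawa-Osaka-Sapporo: 8 + 1 = 9
Kanazawa-Hiroshima-Kobe-Osaka-Sapporo: 2 + 3 + 6 + 1 = 12
Kanazawa-Hiroshima-Kobe-Fukuoka-Osaka-Sapporo: 2 + 3 + 1 + 5 + 1 = 12
The minimum is 9 km.

9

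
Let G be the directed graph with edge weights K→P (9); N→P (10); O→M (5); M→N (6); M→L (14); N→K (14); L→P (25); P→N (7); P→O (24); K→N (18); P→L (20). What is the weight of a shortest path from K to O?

33

Paths from K to O:
K→P→O: 9 + 24 = 33
K→N→P→O: 18 + 10 + 24 = 52
Shortest: 33.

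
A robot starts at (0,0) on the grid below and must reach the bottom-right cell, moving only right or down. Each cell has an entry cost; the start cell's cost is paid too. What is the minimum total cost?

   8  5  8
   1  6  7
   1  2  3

15

Take r0c0→r1c0→r2c0→r2c1→r2c2 for a total of 8 + 1 + 1 + 2 + 3 = 15.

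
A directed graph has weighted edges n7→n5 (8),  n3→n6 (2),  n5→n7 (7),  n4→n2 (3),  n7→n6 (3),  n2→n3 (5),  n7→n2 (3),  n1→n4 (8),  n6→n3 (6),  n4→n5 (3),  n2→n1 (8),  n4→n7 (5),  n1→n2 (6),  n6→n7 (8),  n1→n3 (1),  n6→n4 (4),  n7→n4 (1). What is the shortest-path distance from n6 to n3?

Checking several routes:
n6 → n4 → n2 → n3: 4 + 3 + 5 = 12
n6 → n4 → n2 → n1 → n3: 4 + 3 + 8 + 1 = 16
n6 → n3: 6
The minimum is 6.

6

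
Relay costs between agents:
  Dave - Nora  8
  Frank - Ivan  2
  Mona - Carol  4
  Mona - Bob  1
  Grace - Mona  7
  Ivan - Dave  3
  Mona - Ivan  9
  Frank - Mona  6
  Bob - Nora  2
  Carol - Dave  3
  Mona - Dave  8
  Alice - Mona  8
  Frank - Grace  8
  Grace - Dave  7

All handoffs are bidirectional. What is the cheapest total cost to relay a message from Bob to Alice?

9

Some routes from Bob to Alice:
Bob-Nora-Dave-Carol-Mona-Alice: 2 + 8 + 3 + 4 + 8 = 25
Bob-Nora-Dave-Ivan-Frank-Mona-Alice: 2 + 8 + 3 + 2 + 6 + 8 = 29
Bob-Nora-Dave-Mona-Alice: 2 + 8 + 8 + 8 = 26
Bob-Nora-Dave-Ivan-Mona-Alice: 2 + 8 + 3 + 9 + 8 = 30
Bob-Mona-Alice: 1 + 8 = 9
Shortest: 9.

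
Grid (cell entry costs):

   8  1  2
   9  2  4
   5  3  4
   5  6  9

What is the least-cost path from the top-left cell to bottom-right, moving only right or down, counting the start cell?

27

Best path: [0,0]→[0,1]→[1,1]→[2,1]→[2,2]→[3,2]
Cost: 8 + 1 + 2 + 3 + 4 + 9 = 27
(Top row then right column would cost 28.)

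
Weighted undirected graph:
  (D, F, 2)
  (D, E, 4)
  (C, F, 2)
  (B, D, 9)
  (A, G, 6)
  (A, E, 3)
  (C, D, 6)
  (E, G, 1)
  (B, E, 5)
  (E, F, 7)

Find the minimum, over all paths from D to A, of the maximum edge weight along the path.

4

Some routes from D to A:
D - F - E - G - A: max(2, 7, 1, 6) = 7
D - E - G - A: max(4, 1, 6) = 6
D - C - F - E - G - A: max(6, 2, 7, 1, 6) = 7
D - F - E - A: max(2, 7, 3) = 7
D - E - A: max(4, 3) = 4
Best route has worst link 4.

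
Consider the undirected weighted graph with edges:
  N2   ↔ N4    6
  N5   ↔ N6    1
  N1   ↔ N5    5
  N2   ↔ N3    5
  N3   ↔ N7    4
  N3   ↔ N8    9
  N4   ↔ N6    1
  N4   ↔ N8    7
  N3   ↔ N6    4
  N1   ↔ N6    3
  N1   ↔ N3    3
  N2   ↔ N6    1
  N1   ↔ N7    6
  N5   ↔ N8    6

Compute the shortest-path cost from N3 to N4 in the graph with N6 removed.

Candidate routes:
N3→N1→N5→N8→N4: 3 + 5 + 6 + 7 = 21
N3→N2→N4: 5 + 6 = 11
N3→N8→N4: 9 + 7 = 16
N3→N7→N1→N5→N8→N4: 4 + 6 + 5 + 6 + 7 = 28
Shortest: 11.

11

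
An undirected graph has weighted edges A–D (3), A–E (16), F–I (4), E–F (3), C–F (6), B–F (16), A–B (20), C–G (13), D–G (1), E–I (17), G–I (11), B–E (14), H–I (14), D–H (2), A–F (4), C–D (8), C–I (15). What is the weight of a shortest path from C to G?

Comparing a few candidate routes:
C-F-A-D-G: 6 + 4 + 3 + 1 = 14
C-I-G: 15 + 11 = 26
C-F-I-G: 6 + 4 + 11 = 21
C-D-G: 8 + 1 = 9
C-G: 13
Shortest: 9.

9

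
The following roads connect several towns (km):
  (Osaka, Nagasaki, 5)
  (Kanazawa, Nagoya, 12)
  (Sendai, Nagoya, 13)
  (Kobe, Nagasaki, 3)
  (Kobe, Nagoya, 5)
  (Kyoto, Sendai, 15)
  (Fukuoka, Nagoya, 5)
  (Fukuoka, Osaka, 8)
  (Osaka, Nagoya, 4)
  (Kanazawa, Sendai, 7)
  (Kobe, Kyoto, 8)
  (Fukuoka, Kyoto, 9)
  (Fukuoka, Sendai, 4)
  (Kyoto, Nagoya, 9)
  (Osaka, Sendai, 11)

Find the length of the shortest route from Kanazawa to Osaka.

Some routes from Kanazawa to Osaka:
Kanazawa -> Nagoya -> Osaka: 12 + 4 = 16
Kanazawa -> Sendai -> Fukuoka -> Osaka: 7 + 4 + 8 = 19
Kanazawa -> Sendai -> Osaka: 7 + 11 = 18
Best route has total 16 km.

16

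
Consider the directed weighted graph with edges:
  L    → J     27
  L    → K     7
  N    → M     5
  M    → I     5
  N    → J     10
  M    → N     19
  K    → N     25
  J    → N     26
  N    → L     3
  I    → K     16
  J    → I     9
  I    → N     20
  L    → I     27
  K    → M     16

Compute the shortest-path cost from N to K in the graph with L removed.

26

Candidate routes:
N-M-I-K: 5 + 5 + 16 = 26
N-J-I-K: 10 + 9 + 16 = 35
Shortest: 26.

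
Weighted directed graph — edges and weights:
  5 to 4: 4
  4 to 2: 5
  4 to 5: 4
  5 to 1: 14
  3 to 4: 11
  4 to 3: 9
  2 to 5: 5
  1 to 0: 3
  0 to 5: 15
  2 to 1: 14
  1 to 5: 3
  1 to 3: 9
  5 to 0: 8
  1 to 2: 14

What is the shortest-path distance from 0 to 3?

Candidate routes:
0 → 5 → 4 → 3: 15 + 4 + 9 = 28
0 → 5 → 1 → 3: 15 + 14 + 9 = 38
0 → 5 → 4 → 2 → 1 → 3: 15 + 4 + 5 + 14 + 9 = 47
The minimum is 28.

28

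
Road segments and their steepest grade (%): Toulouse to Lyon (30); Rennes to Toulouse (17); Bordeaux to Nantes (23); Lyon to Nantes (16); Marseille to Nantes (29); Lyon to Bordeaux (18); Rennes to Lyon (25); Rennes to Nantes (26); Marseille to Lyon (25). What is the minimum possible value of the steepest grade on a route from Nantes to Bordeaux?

18

Candidate routes:
Nantes → Lyon → Bordeaux: max(16, 18) = 18
Nantes → Rennes → Toulouse → Lyon → Bordeaux: max(26, 17, 30, 18) = 30
Nantes → Marseille → Lyon → Bordeaux: max(29, 25, 18) = 29
Nantes → Rennes → Lyon → Bordeaux: max(26, 25, 18) = 26
Nantes → Bordeaux: max(23) = 23
Best route has worst link 18%.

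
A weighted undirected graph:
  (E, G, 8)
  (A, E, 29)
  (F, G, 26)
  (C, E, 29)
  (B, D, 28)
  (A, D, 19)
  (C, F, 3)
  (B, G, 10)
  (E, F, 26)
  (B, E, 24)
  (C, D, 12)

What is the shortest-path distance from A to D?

19

Some routes from A to D:
A→E→C→D: 29 + 29 + 12 = 70
A→E→B→D: 29 + 24 + 28 = 81
A→D: 19
A→E→G→F→C→D: 29 + 8 + 26 + 3 + 12 = 78
A→E→G→B→D: 29 + 8 + 10 + 28 = 75
A→E→F→C→D: 29 + 26 + 3 + 12 = 70
Best route has total 19.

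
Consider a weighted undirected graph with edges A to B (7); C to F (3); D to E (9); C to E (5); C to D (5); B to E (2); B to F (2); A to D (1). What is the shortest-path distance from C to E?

Comparing a few candidate routes:
C→D→A→B→E: 5 + 1 + 7 + 2 = 15
C→E: 5
C→F→B→E: 3 + 2 + 2 = 7
C→D→E: 5 + 9 = 14
The minimum is 5.

5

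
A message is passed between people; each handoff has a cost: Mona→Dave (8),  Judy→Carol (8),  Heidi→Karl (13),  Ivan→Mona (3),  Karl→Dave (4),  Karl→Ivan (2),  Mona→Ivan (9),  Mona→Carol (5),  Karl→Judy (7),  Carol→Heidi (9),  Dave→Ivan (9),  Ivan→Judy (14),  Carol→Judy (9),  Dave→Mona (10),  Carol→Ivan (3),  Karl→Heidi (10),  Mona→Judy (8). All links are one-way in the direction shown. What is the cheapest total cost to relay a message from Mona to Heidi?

14

Comparing a few candidate routes:
Mona → Carol → Heidi: 5 + 9 = 14
Mona → Ivan → Judy → Carol → Heidi: 9 + 14 + 8 + 9 = 40
Mona → Judy → Carol → Heidi: 8 + 8 + 9 = 25
Shortest: 14.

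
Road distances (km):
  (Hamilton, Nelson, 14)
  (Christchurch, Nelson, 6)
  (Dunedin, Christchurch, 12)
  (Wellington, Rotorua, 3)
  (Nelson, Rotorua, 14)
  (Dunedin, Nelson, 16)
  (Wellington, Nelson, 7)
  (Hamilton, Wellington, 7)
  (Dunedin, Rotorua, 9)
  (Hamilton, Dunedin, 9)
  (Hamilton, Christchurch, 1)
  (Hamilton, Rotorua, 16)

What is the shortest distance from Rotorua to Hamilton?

Checking several routes:
Rotorua - Dunedin - Hamilton: 9 + 9 = 18
Rotorua - Wellington - Hamilton: 3 + 7 = 10
Rotorua - Hamilton: 16
Rotorua - Wellington - Nelson - Christchurch - Hamilton: 3 + 7 + 6 + 1 = 17
Shortest: 10 km.

10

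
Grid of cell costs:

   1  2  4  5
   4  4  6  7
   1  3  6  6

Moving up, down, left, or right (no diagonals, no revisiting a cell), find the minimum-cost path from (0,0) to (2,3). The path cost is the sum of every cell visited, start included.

21

Best path: r0c0 -> r1c0 -> r2c0 -> r2c1 -> r2c2 -> r2c3
Cost: 1 + 4 + 1 + 3 + 6 + 6 = 21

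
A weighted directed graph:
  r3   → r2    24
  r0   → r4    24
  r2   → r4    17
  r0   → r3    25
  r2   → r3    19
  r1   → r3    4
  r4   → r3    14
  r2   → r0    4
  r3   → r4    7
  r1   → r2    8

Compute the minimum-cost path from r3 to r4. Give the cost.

7

Candidate routes:
r3-r2-r4: 24 + 17 = 41
r3-r4: 7
r3-r2-r0-r4: 24 + 4 + 24 = 52
Best route has total 7.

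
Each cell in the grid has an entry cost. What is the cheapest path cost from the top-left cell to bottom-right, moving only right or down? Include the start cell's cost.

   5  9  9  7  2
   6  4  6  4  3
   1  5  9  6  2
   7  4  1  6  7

Take r0c0 -> r1c0 -> r2c0 -> r2c1 -> r3c1 -> r3c2 -> r3c3 -> r3c4 for a total of 5 + 6 + 1 + 5 + 4 + 1 + 6 + 7 = 35.

35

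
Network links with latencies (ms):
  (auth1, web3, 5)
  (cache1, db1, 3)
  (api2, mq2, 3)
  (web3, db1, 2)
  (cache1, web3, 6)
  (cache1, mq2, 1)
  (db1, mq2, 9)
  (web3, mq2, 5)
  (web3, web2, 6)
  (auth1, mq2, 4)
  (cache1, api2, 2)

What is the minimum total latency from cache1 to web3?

Comparing a few candidate routes:
cache1 → mq2 → auth1 → web3: 1 + 4 + 5 = 10
cache1 → mq2 → web3: 1 + 5 = 6
cache1 → db1 → web3: 3 + 2 = 5
cache1 → web3: 6
Best route has total 5 ms.

5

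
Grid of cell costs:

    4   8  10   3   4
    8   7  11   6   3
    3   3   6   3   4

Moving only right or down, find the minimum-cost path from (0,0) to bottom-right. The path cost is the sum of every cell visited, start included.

Best path: r0c0 r1c0 r2c0 r2c1 r2c2 r2c3 r2c4
Cost: 4 + 8 + 3 + 3 + 6 + 3 + 4 = 31
(Top row then right column would cost 36.)

31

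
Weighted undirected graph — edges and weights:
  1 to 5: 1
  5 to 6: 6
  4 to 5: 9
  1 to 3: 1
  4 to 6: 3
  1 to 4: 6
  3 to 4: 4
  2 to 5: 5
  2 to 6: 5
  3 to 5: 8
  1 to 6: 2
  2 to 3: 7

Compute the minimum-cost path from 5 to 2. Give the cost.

5

Some routes from 5 to 2:
5→1→3→2: 1 + 1 + 7 = 9
5→2: 5
5→6→2: 6 + 5 = 11
5→1→6→2: 1 + 2 + 5 = 8
Shortest: 5.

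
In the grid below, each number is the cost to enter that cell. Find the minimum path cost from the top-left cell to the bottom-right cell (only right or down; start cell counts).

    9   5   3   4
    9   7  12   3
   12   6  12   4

Best path: [0,0] → [0,1] → [0,2] → [0,3] → [1,3] → [2,3]
Cost: 9 + 5 + 3 + 4 + 3 + 4 = 28

28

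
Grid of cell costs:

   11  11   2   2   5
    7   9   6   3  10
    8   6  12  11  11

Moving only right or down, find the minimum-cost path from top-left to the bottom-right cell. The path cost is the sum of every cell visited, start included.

Best path: r0c0 → r0c1 → r0c2 → r0c3 → r1c3 → r1c4 → r2c4
Cost: 11 + 11 + 2 + 2 + 3 + 10 + 11 = 50

50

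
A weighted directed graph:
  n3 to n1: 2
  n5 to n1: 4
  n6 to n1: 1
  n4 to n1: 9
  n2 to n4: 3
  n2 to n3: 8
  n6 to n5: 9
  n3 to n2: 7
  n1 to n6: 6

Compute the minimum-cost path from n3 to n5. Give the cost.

Paths from n3 to n5:
n3 → n2 → n4 → n1 → n6 → n5: 7 + 3 + 9 + 6 + 9 = 34
n3 → n1 → n6 → n5: 2 + 6 + 9 = 17
The minimum is 17.

17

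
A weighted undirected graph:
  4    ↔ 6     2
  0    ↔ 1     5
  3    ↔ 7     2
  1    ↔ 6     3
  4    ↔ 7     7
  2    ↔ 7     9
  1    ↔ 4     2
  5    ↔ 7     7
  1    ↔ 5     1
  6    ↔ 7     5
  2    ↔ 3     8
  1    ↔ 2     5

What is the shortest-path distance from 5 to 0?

6

A few of the 5→0 routes:
5 -> 7 -> 4 -> 1 -> 0: 7 + 7 + 2 + 5 = 21
5 -> 7 -> 6 -> 4 -> 1 -> 0: 7 + 5 + 2 + 2 + 5 = 21
5 -> 7 -> 6 -> 1 -> 0: 7 + 5 + 3 + 5 = 20
5 -> 1 -> 0: 1 + 5 = 6
Best route has total 6.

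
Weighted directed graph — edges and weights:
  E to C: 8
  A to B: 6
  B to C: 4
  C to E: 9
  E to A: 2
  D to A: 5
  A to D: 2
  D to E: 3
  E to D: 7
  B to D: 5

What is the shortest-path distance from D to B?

Paths from D to B:
D → E → A → B: 3 + 2 + 6 = 11
D → A → B: 5 + 6 = 11
Best route has total 11.

11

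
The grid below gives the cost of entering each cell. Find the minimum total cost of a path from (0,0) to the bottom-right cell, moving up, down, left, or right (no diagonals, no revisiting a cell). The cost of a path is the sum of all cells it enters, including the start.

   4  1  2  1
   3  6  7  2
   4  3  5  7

Take r0c0 r0c1 r0c2 r0c3 r1c3 r2c3 for a total of 4 + 1 + 2 + 1 + 2 + 7 = 17.

17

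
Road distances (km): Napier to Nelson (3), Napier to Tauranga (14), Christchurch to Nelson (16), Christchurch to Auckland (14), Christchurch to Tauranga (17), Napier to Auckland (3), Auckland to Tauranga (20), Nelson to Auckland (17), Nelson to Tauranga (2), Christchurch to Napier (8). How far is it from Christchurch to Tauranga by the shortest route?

13

A few of the Christchurch→Tauranga routes:
Christchurch -> Napier -> Nelson -> Tauranga: 8 + 3 + 2 = 13
Christchurch -> Tauranga: 17
Christchurch -> Nelson -> Tauranga: 16 + 2 = 18
Christchurch -> Napier -> Tauranga: 8 + 14 = 22
Christchurch -> Napier -> Auckland -> Nelson -> Tauranga: 8 + 3 + 17 + 2 = 30
Christchurch -> Auckland -> Napier -> Nelson -> Tauranga: 14 + 3 + 3 + 2 = 22
Shortest: 13 km.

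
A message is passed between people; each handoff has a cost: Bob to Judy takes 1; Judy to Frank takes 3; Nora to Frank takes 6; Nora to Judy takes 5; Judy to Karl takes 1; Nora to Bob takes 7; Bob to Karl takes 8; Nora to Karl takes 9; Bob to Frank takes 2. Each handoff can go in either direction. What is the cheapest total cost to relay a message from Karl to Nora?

Comparing a few candidate routes:
Karl → Judy → Nora: 1 + 5 = 6
Karl → Judy → Bob → Frank → Nora: 1 + 1 + 2 + 6 = 10
Karl → Nora: 9
Karl → Judy → Bob → Nora: 1 + 1 + 7 = 9
Shortest: 6.

6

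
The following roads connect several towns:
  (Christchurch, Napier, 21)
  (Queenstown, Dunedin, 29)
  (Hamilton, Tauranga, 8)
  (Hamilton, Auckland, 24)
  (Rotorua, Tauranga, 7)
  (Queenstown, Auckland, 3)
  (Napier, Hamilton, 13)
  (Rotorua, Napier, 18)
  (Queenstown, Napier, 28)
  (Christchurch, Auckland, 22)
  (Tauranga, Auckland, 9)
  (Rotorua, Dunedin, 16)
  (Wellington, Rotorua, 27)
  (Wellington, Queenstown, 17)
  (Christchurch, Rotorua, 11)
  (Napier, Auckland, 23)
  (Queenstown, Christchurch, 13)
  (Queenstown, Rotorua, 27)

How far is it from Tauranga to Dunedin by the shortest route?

A few of the Tauranga→Dunedin routes:
Tauranga → Auckland → Queenstown → Christchurch → Rotorua → Dunedin: 9 + 3 + 13 + 11 + 16 = 52
Tauranga → Rotorua → Dunedin: 7 + 16 = 23
Tauranga → Auckland → Queenstown → Dunedin: 9 + 3 + 29 = 41
The minimum is 23.

23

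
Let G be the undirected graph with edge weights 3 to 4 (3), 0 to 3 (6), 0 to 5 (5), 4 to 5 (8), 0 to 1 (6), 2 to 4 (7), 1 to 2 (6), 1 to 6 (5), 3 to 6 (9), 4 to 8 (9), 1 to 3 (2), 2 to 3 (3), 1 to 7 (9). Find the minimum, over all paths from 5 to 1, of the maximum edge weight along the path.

Comparing a few candidate routes:
5→4→3→2→1: max(8, 3, 3, 6) = 8
5→0→3→2→1: max(5, 6, 3, 6) = 6
5→4→3→0→1: max(8, 3, 6, 6) = 8
5→0→3→4→2→1: max(5, 6, 3, 7, 6) = 7
5→0→3→1: max(5, 6, 2) = 6
5→0→1: max(5, 6) = 6
Smallest bottleneck: 6.

6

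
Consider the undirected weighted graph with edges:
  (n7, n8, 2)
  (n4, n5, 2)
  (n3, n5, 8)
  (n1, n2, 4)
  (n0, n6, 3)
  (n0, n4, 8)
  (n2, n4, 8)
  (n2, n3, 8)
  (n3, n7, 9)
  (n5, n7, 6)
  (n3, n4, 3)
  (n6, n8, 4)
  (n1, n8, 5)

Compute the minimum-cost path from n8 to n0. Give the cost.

Comparing a few candidate routes:
n8-n7-n5-n4-n0: 2 + 6 + 2 + 8 = 18
n8-n7-n3-n4-n0: 2 + 9 + 3 + 8 = 22
n8-n1-n2-n4-n0: 5 + 4 + 8 + 8 = 25
n8-n6-n0: 4 + 3 = 7
The minimum is 7.

7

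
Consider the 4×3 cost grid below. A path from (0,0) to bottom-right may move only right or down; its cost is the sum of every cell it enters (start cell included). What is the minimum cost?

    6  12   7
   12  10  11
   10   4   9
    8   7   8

One optimal route is (0,0) (0,1) (1,1) (2,1) (3,1) (3,2).
Its cost is 6 + 12 + 10 + 4 + 7 + 8 = 47.

47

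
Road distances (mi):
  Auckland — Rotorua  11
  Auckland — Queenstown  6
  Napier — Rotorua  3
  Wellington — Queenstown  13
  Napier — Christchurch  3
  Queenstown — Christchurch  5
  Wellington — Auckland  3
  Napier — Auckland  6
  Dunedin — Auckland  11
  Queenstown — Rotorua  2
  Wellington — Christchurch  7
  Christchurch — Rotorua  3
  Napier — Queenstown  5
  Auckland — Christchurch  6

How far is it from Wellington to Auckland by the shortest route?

3

Some routes from Wellington to Auckland:
Wellington-Christchurch-Auckland: 7 + 6 = 13
Wellington-Christchurch-Napier-Auckland: 7 + 3 + 6 = 16
Wellington-Auckland: 3
Best route has total 3 mi.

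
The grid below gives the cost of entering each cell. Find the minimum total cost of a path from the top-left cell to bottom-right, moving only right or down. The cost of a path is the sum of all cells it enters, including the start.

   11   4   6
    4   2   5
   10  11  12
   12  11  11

Cheapest: r0c0→r0c1→r1c1→r1c2→r2c2→r3c2
  11 + 4 + 2 + 5 + 12 + 11 = 45

45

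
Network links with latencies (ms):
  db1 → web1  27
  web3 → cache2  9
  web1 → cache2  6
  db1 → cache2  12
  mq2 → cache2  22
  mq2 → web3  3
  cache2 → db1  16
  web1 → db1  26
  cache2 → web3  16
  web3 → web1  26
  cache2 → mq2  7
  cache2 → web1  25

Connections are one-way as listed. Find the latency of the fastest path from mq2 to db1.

28

A few of the mq2→db1 routes:
mq2 -> cache2 -> db1: 22 + 16 = 38
mq2 -> web3 -> cache2 -> db1: 3 + 9 + 16 = 28
mq2 -> web3 -> web1 -> db1: 3 + 26 + 26 = 55
mq2 -> web3 -> web1 -> cache2 -> db1: 3 + 26 + 6 + 16 = 51
Best route has total 28 ms.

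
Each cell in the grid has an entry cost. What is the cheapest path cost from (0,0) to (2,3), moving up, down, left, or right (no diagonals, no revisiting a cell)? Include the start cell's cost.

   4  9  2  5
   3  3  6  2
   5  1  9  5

23

Cheapest: (0,0)→(1,0)→(1,1)→(1,2)→(1,3)→(2,3)
  4 + 3 + 3 + 6 + 2 + 5 = 23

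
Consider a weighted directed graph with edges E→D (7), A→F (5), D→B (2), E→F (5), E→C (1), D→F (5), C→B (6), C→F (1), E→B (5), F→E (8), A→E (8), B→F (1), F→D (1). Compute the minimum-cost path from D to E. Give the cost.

11

Candidate routes:
D-F-E: 5 + 8 = 13
D-B-F-E: 2 + 1 + 8 = 11
Best route has total 11.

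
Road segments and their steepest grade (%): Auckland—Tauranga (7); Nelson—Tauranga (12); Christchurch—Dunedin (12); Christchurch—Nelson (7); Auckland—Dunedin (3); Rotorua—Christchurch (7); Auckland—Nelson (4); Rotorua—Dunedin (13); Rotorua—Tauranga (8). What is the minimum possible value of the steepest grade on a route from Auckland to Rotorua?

7

Checking several routes:
Auckland → Nelson → Tauranga → Rotorua: max(4, 12, 8) = 12
Auckland → Nelson → Christchurch → Rotorua: max(4, 7, 7) = 7
Auckland → Tauranga → Rotorua: max(7, 8) = 8
Auckland → Dunedin → Christchurch → Nelson → Tauranga → Rotorua: max(3, 12, 7, 12, 8) = 12
Auckland → Tauranga → Nelson → Christchurch → Rotorua: max(7, 12, 7, 7) = 12
Smallest bottleneck: 7%.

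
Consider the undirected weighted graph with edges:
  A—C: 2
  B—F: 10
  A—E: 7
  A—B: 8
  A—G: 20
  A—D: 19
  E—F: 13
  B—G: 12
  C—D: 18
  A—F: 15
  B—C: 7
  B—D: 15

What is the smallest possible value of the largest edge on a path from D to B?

15

Some routes from D to B:
D-C-A-E-F-B: max(18, 2, 7, 13, 10) = 18
D-B: max(15) = 15
D-C-B: max(18, 7) = 18
D-C-A-F-B: max(18, 2, 15, 10) = 18
D-C-A-B: max(18, 2, 8) = 18
Smallest bottleneck: 15.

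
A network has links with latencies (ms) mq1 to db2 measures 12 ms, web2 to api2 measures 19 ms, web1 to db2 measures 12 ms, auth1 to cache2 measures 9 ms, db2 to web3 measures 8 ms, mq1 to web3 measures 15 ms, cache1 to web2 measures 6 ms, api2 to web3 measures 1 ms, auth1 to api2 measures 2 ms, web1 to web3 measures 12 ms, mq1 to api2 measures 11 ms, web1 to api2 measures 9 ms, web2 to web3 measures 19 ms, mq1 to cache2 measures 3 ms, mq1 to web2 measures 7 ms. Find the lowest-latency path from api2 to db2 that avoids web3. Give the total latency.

Candidate routes:
api2 → web2 → mq1 → db2: 19 + 7 + 12 = 38
api2 → web1 → db2: 9 + 12 = 21
api2 → mq1 → db2: 11 + 12 = 23
api2 → auth1 → cache2 → mq1 → db2: 2 + 9 + 3 + 12 = 26
Shortest: 21 ms.

21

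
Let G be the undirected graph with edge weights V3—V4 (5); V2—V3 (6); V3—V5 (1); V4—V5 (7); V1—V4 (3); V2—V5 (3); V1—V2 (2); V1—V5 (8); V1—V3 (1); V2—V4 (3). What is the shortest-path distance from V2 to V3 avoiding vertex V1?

Routes from V2 to V3 avoiding V1:
V2-V3: 6
V2-V4-V3: 3 + 5 = 8
V2-V5-V3: 3 + 1 = 4
V2-V4-V5-V3: 3 + 7 + 1 = 11
V2-V5-V4-V3: 3 + 7 + 5 = 15
The minimum is 4.

4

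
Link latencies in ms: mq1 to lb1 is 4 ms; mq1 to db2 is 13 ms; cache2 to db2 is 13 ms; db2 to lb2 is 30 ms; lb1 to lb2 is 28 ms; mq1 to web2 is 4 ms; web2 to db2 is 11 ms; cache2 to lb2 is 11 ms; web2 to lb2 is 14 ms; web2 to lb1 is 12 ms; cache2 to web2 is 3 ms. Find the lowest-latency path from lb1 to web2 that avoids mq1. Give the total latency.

Checking several routes:
lb1 → lb2 → web2: 28 + 14 = 42
lb1 → lb2 → cache2 → web2: 28 + 11 + 3 = 42
lb1 → web2: 12
The minimum is 12 ms.

12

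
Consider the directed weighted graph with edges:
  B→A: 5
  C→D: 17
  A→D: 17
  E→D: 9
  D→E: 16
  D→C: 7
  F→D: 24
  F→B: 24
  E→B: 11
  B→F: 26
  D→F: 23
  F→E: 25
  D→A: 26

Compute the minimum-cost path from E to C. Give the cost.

Paths from E to C:
E-D-C: 9 + 7 = 16
E-B-F-D-C: 11 + 26 + 24 + 7 = 68
E-B-A-D-C: 11 + 5 + 17 + 7 = 40
The minimum is 16.

16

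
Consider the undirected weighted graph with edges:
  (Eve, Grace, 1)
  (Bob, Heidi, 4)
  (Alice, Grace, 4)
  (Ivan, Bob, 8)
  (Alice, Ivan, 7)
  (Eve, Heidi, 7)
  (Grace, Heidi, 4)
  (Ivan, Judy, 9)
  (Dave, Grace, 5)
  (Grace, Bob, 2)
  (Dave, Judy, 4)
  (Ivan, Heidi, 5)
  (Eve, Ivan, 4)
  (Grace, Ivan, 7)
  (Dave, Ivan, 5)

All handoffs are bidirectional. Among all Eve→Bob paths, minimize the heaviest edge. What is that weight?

Checking several routes:
Eve - Ivan - Heidi - Bob: max(4, 5, 4) = 5
Eve - Grace - Heidi - Bob: max(1, 4, 4) = 4
Eve - Grace - Dave - Ivan - Heidi - Bob: max(1, 5, 5, 5, 4) = 5
Eve - Ivan - Heidi - Grace - Bob: max(4, 5, 4, 2) = 5
Eve - Ivan - Dave - Grace - Heidi - Bob: max(4, 5, 5, 4, 4) = 5
Eve - Grace - Bob: max(1, 2) = 2
Best route has worst link 2.

2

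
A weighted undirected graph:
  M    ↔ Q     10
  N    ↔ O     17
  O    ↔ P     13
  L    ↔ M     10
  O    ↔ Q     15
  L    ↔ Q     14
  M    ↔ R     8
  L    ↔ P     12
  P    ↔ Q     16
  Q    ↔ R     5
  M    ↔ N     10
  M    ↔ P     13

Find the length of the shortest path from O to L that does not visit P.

A few of the O→L routes:
O -> Q -> M -> L: 15 + 10 + 10 = 35
O -> Q -> L: 15 + 14 = 29
O -> N -> M -> L: 17 + 10 + 10 = 37
The minimum is 29.

29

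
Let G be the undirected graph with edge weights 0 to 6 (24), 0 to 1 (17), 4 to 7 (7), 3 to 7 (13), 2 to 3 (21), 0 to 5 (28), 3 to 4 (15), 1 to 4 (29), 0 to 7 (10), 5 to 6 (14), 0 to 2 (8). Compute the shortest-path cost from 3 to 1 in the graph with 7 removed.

Routes from 3 to 1 avoiding 7:
3 - 2 - 0 - 1: 21 + 8 + 17 = 46
3 - 4 - 1: 15 + 29 = 44
Shortest: 44.

44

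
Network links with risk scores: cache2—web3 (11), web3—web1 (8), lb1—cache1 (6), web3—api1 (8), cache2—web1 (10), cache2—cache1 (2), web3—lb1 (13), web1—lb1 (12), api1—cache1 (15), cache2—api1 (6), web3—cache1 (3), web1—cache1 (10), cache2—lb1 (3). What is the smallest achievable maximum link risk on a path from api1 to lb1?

6

Comparing a few candidate routes:
api1→web3→cache1→cache2→lb1: max(8, 3, 2, 3) = 8
api1→cache2→cache1→lb1: max(6, 2, 6) = 6
api1→web3→cache1→lb1: max(8, 3, 6) = 8
api1→cache2→lb1: max(6, 3) = 6
The minimum achievable maximum is 6.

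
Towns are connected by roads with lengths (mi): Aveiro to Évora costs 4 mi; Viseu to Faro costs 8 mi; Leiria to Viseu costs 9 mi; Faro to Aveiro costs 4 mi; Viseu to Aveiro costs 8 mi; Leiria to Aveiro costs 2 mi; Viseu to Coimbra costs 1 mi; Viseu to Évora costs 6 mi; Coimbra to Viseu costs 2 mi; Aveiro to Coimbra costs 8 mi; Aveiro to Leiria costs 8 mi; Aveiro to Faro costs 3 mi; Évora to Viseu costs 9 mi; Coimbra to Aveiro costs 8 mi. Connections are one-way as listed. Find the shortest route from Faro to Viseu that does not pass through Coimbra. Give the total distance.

Candidate routes:
Faro→Aveiro→Évora→Viseu: 4 + 4 + 9 = 17
Faro→Aveiro→Leiria→Viseu: 4 + 8 + 9 = 21
Shortest: 17 mi.

17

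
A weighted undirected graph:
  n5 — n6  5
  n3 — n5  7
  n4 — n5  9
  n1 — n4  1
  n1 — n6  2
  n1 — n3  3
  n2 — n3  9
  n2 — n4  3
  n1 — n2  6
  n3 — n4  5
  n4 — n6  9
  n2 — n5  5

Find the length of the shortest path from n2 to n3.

Comparing a few candidate routes:
n2 -> n3: 9
n2 -> n4 -> n3: 3 + 5 = 8
n2 -> n1 -> n3: 6 + 3 = 9
n2 -> n4 -> n1 -> n3: 3 + 1 + 3 = 7
Best route has total 7.

7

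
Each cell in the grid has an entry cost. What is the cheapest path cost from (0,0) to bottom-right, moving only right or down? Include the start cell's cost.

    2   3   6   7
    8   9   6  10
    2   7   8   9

Best path: (0,0)→(0,1)→(0,2)→(1,2)→(2,2)→(2,3)
Cost: 2 + 3 + 6 + 6 + 8 + 9 = 34
(Top row then right column would cost 37.)

34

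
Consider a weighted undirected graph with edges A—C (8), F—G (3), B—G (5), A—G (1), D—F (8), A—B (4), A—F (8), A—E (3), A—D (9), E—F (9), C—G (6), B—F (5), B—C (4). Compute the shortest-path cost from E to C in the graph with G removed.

Some routes from E to C avoiding G:
E → A → C: 3 + 8 = 11
E → F → A → B → C: 9 + 8 + 4 + 4 = 25
E → A → B → C: 3 + 4 + 4 = 11
E → A → F → B → C: 3 + 8 + 5 + 4 = 20
E → F → A → C: 9 + 8 + 8 = 25
E → F → B → C: 9 + 5 + 4 = 18
The minimum is 11.

11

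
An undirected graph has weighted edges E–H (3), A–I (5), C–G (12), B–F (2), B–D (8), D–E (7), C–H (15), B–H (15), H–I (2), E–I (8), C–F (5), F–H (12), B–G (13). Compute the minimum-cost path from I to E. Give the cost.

Comparing a few candidate routes:
I - H - E: 2 + 3 = 5
I - H - C - F - B - D - E: 2 + 15 + 5 + 2 + 8 + 7 = 39
I - E: 8
I - H - C - G - B - D - E: 2 + 15 + 12 + 13 + 8 + 7 = 57
I - H - B - D - E: 2 + 15 + 8 + 7 = 32
I - H - F - B - D - E: 2 + 12 + 2 + 8 + 7 = 31
Shortest: 5.

5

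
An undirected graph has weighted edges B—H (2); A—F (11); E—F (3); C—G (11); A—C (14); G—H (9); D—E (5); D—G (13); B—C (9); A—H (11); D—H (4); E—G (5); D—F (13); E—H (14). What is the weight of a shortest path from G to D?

10

A few of the G→D routes:
G -> E -> D: 5 + 5 = 10
G -> H -> D: 9 + 4 = 13
G -> D: 13
Best route has total 10.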